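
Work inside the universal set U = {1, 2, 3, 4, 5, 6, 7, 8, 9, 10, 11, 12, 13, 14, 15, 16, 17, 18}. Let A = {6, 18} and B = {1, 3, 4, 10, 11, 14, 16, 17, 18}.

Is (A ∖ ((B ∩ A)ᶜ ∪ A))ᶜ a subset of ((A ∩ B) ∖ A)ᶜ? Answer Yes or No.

B ∩ A = {18}
(B ∩ A)ᶜ = {1, 2, 3, 4, 5, 6, 7, 8, 9, 10, 11, 12, 13, 14, 15, 16, 17}
(B ∩ A)ᶜ ∪ A = {1, 2, 3, 4, 5, 6, 7, 8, 9, 10, 11, 12, 13, 14, 15, 16, 17, 18}
A ∖ ((B ∩ A)ᶜ ∪ A) = {}
(A ∖ ((B ∩ A)ᶜ ∪ A))ᶜ = {1, 2, 3, 4, 5, 6, 7, 8, 9, 10, 11, 12, 13, 14, 15, 16, 17, 18}
A ∩ B = {18}
(A ∩ B) ∖ A = {}
((A ∩ B) ∖ A)ᶜ = {1, 2, 3, 4, 5, 6, 7, 8, 9, 10, 11, 12, 13, 14, 15, 16, 17, 18}
Every element of {1, 2, 3, 4, 5, 6, 7, 8, 9, 10, 11, 12, 13, 14, 15, 16, 17, 18} is in {1, 2, 3, 4, 5, 6, 7, 8, 9, 10, 11, 12, 13, 14, 15, 16, 17, 18}, so (A ∖ ((B ∩ A)ᶜ ∪ A))ᶜ ⊆ ((A ∩ B) ∖ A)ᶜ.

Yes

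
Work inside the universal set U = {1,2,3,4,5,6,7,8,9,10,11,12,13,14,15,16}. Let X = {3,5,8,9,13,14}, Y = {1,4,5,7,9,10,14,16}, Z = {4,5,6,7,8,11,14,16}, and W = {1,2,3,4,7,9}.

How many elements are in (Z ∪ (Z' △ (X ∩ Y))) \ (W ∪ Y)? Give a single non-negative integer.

6

Z' = {1,2,3,9,10,12,13,15}
X ∩ Y = {5,9,14}
Z' △ (X ∩ Y) = {1,2,3,5,10,12,13,14,15}
Z ∪ (Z' △ (X ∩ Y)) = {1,2,3,4,5,6,7,8,10,11,12,13,14,15,16}
W ∪ Y = {1,2,3,4,5,7,9,10,14,16}
(Z ∪ (Z' △ (X ∩ Y))) \ (W ∪ Y) = {6,8,11,12,13,15}
|(Z ∪ (Z' △ (X ∩ Y))) \ (W ∪ Y)| = 6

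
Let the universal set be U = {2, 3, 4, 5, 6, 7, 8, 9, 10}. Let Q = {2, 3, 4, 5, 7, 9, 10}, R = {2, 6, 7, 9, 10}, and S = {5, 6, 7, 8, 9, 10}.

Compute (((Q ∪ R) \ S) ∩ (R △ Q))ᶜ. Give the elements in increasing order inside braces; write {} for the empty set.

Q ∪ R = {2, 3, 4, 5, 6, 7, 9, 10}
(Q ∪ R) \ S = {2, 3, 4}
R △ Q = {3, 4, 5, 6}
((Q ∪ R) \ S) ∩ (R △ Q) = {3, 4}
(((Q ∪ R) \ S) ∩ (R △ Q))ᶜ = {2, 5, 6, 7, 8, 9, 10}

{2, 5, 6, 7, 8, 9, 10}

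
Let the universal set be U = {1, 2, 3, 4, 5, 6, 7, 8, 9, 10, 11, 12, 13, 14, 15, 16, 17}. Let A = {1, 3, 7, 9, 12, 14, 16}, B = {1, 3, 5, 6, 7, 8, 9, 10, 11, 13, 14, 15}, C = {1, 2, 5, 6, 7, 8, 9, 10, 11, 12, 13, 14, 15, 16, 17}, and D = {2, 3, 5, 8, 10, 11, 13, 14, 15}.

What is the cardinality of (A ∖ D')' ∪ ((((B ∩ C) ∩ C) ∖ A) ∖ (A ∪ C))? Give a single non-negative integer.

D' = {1, 4, 6, 7, 9, 12, 16, 17}
A ∖ D' = {3, 14}
(A ∖ D')' = {1, 2, 4, 5, 6, 7, 8, 9, 10, 11, 12, 13, 15, 16, 17}
B ∩ C = {1, 5, 6, 7, 8, 9, 10, 11, 13, 14, 15}
(B ∩ C) ∩ C = {1, 5, 6, 7, 8, 9, 10, 11, 13, 14, 15}
((B ∩ C) ∩ C) ∖ A = {5, 6, 8, 10, 11, 13, 15}
A ∪ C = {1, 2, 3, 5, 6, 7, 8, 9, 10, 11, 12, 13, 14, 15, 16, 17}
(((B ∩ C) ∩ C) ∖ A) ∖ (A ∪ C) = {}
(A ∖ D')' ∪ ((((B ∩ C) ∩ C) ∖ A) ∖ (A ∪ C)) = {1, 2, 4, 5, 6, 7, 8, 9, 10, 11, 12, 13, 15, 16, 17}
|(A ∖ D')' ∪ ((((B ∩ C) ∩ C) ∖ A) ∖ (A ∪ C))| = 15

15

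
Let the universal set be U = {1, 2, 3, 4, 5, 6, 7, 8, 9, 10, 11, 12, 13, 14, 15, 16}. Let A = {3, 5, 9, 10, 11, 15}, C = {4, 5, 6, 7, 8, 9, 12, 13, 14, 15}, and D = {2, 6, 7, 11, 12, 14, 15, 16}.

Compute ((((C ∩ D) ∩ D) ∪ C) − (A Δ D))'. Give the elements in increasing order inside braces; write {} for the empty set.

C ∩ D = {6, 7, 12, 14, 15}
(C ∩ D) ∩ D = {6, 7, 12, 14, 15}
((C ∩ D) ∩ D) ∪ C = {4, 5, 6, 7, 8, 9, 12, 13, 14, 15}
A Δ D = {2, 3, 5, 6, 7, 9, 10, 12, 14, 16}
(((C ∩ D) ∩ D) ∪ C) − (A Δ D) = {4, 8, 13, 15}
((((C ∩ D) ∩ D) ∪ C) − (A Δ D))' = {1, 2, 3, 5, 6, 7, 9, 10, 11, 12, 14, 16}

{1, 2, 3, 5, 6, 7, 9, 10, 11, 12, 14, 16}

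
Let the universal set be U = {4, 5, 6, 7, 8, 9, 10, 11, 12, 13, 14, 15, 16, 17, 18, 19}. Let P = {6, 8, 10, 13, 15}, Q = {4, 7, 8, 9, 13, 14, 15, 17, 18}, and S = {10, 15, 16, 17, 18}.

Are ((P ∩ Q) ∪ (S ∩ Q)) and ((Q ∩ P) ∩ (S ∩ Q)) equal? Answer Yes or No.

No

P ∩ Q = {8, 13, 15}
S ∩ Q = {15, 17, 18}
(P ∩ Q) ∪ (S ∩ Q) = {8, 13, 15, 17, 18}
Q ∩ P = {8, 13, 15}
(Q ∩ P) ∩ (S ∩ Q) = {15}
8 ∈ (P ∩ Q) ∪ (S ∩ Q) but 8 ∉ (Q ∩ P) ∩ (S ∩ Q), so they differ.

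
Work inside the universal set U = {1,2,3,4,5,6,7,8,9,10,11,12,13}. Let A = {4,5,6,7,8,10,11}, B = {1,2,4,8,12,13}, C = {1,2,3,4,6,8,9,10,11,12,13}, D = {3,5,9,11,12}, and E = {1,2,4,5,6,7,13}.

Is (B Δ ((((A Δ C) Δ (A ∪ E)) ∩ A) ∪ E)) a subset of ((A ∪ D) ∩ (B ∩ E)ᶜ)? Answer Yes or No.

Yes

A Δ C = {1,2,3,5,7,9,12,13}
A ∪ E = {1,2,4,5,6,7,8,10,11,13}
(A Δ C) Δ (A ∪ E) = {3,4,6,8,9,10,11,12}
((A Δ C) Δ (A ∪ E)) ∩ A = {4,6,8,10,11}
(((A Δ C) Δ (A ∪ E)) ∩ A) ∪ E = {1,2,4,5,6,7,8,10,11,13}
B Δ ((((A Δ C) Δ (A ∪ E)) ∩ A) ∪ E) = {5,6,7,10,11,12}
A ∪ D = {3,4,5,6,7,8,9,10,11,12}
B ∩ E = {1,2,4,13}
(B ∩ E)ᶜ = {3,5,6,7,8,9,10,11,12}
(A ∪ D) ∩ (B ∩ E)ᶜ = {3,5,6,7,8,9,10,11,12}
Every element of {5,6,7,10,11,12} is in {3,5,6,7,8,9,10,11,12}, so B Δ ((((A Δ C) Δ (A ∪ E)) ∩ A) ∪ E) ⊆ (A ∪ D) ∩ (B ∩ E)ᶜ.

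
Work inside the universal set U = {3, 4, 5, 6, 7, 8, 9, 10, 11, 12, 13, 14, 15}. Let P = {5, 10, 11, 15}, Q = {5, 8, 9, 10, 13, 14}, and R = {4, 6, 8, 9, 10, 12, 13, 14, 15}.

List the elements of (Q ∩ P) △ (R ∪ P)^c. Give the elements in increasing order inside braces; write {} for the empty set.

{3, 5, 7, 10}

Q ∩ P = {5, 10}
R ∪ P = {4, 5, 6, 8, 9, 10, 11, 12, 13, 14, 15}
(R ∪ P)^c = {3, 7}
(Q ∩ P) △ (R ∪ P)^c = {3, 5, 7, 10}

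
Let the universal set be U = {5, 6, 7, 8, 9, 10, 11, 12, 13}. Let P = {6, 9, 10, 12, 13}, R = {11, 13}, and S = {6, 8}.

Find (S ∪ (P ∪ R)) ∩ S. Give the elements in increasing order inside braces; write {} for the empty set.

{6, 8}

P ∪ R = {6, 9, 10, 11, 12, 13}
S ∪ (P ∪ R) = {6, 8, 9, 10, 11, 12, 13}
(S ∪ (P ∪ R)) ∩ S = {6, 8}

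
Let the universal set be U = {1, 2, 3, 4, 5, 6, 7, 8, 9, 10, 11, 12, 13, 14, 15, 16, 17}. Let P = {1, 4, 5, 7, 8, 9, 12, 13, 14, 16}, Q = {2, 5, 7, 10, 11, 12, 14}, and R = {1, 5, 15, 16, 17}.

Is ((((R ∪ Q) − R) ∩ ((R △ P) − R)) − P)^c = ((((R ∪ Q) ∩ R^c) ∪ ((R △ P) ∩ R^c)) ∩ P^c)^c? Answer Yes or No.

No

R ∪ Q = {1, 2, 5, 7, 10, 11, 12, 14, 15, 16, 17}
(R ∪ Q) − R = {2, 7, 10, 11, 12, 14}
R △ P = {4, 7, 8, 9, 12, 13, 14, 15, 17}
(R △ P) − R = {4, 7, 8, 9, 12, 13, 14}
((R ∪ Q) − R) ∩ ((R △ P) − R) = {7, 12, 14}
(((R ∪ Q) − R) ∩ ((R △ P) − R)) − P = {}
((((R ∪ Q) − R) ∩ ((R △ P) − R)) − P)^c = {1, 2, 3, 4, 5, 6, 7, 8, 9, 10, 11, 12, 13, 14, 15, 16, 17}
R^c = {2, 3, 4, 6, 7, 8, 9, 10, 11, 12, 13, 14}
(R ∪ Q) ∩ R^c = {2, 7, 10, 11, 12, 14}
(R △ P) ∩ R^c = {4, 7, 8, 9, 12, 13, 14}
((R ∪ Q) ∩ R^c) ∪ ((R △ P) ∩ R^c) = {2, 4, 7, 8, 9, 10, 11, 12, 13, 14}
P^c = {2, 3, 6, 10, 11, 15, 17}
(((R ∪ Q) ∩ R^c) ∪ ((R △ P) ∩ R^c)) ∩ P^c = {2, 10, 11}
((((R ∪ Q) ∩ R^c) ∪ ((R △ P) ∩ R^c)) ∩ P^c)^c = {1, 3, 4, 5, 6, 7, 8, 9, 12, 13, 14, 15, 16, 17}
2 ∈ ((((R ∪ Q) − R) ∩ ((R △ P) − R)) − P)^c but 2 ∉ ((((R ∪ Q) ∩ R^c) ∪ ((R △ P) ∩ R^c)) ∩ P^c)^c, so they differ.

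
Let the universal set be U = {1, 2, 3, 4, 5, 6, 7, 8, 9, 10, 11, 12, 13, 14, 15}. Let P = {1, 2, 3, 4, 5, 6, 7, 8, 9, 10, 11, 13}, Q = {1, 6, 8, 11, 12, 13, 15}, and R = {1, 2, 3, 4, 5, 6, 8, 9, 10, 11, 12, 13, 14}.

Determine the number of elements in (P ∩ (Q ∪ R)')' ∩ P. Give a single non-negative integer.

11

Q ∪ R = {1, 2, 3, 4, 5, 6, 8, 9, 10, 11, 12, 13, 14, 15}
(Q ∪ R)' = {7}
P ∩ (Q ∪ R)' = {7}
(P ∩ (Q ∪ R)')' = {1, 2, 3, 4, 5, 6, 8, 9, 10, 11, 12, 13, 14, 15}
(P ∩ (Q ∪ R)')' ∩ P = {1, 2, 3, 4, 5, 6, 8, 9, 10, 11, 13}
|(P ∩ (Q ∪ R)')' ∩ P| = 11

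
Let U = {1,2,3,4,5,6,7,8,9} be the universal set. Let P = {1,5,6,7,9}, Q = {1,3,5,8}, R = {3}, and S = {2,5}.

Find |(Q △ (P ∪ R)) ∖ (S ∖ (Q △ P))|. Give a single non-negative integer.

4

P ∪ R = {1,3,5,6,7,9}
Q △ (P ∪ R) = {6,7,8,9}
Q △ P = {3,6,7,8,9}
S ∖ (Q △ P) = {2,5}
(Q △ (P ∪ R)) ∖ (S ∖ (Q △ P)) = {6,7,8,9}
|(Q △ (P ∪ R)) ∖ (S ∖ (Q △ P))| = 4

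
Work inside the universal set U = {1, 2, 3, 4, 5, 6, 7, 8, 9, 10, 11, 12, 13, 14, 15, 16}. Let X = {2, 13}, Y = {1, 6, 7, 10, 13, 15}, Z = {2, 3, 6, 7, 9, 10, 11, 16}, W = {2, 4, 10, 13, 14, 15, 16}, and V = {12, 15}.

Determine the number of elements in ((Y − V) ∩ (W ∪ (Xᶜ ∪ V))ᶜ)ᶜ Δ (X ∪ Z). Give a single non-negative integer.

7

Y − V = {1, 6, 7, 10, 13}
Xᶜ = {1, 3, 4, 5, 6, 7, 8, 9, 10, 11, 12, 14, 15, 16}
Xᶜ ∪ V = {1, 3, 4, 5, 6, 7, 8, 9, 10, 11, 12, 14, 15, 16}
W ∪ (Xᶜ ∪ V) = {1, 2, 3, 4, 5, 6, 7, 8, 9, 10, 11, 12, 13, 14, 15, 16}
(W ∪ (Xᶜ ∪ V))ᶜ = {}
(Y − V) ∩ (W ∪ (Xᶜ ∪ V))ᶜ = {}
((Y − V) ∩ (W ∪ (Xᶜ ∪ V))ᶜ)ᶜ = {1, 2, 3, 4, 5, 6, 7, 8, 9, 10, 11, 12, 13, 14, 15, 16}
X ∪ Z = {2, 3, 6, 7, 9, 10, 11, 13, 16}
((Y − V) ∩ (W ∪ (Xᶜ ∪ V))ᶜ)ᶜ Δ (X ∪ Z) = {1, 4, 5, 8, 12, 14, 15}
|((Y − V) ∩ (W ∪ (Xᶜ ∪ V))ᶜ)ᶜ Δ (X ∪ Z)| = 7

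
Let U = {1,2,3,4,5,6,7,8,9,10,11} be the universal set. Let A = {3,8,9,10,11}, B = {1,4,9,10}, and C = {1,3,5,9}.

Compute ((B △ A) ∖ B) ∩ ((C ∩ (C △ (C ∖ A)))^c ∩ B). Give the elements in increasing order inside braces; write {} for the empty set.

{}

B △ A = {1,3,4,8,11}
(B △ A) ∖ B = {3,8,11}
C ∖ A = {1,5}
C △ (C ∖ A) = {3,9}
C ∩ (C △ (C ∖ A)) = {3,9}
(C ∩ (C △ (C ∖ A)))^c = {1,2,4,5,6,7,8,10,11}
(C ∩ (C △ (C ∖ A)))^c ∩ B = {1,4,10}
((B △ A) ∖ B) ∩ ((C ∩ (C △ (C ∖ A)))^c ∩ B) = {}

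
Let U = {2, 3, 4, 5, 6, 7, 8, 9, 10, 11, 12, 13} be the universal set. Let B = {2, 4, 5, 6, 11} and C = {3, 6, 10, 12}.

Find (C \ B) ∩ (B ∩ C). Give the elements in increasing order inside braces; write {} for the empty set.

C \ B = {3, 10, 12}
B ∩ C = {6}
(C \ B) ∩ (B ∩ C) = {}

{}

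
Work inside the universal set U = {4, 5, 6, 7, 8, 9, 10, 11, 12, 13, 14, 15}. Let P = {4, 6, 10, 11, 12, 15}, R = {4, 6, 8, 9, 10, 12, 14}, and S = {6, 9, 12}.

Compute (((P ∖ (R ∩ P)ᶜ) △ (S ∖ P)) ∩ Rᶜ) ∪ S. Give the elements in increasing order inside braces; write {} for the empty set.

R ∩ P = {4, 6, 10, 12}
(R ∩ P)ᶜ = {5, 7, 8, 9, 11, 13, 14, 15}
P ∖ (R ∩ P)ᶜ = {4, 6, 10, 12}
S ∖ P = {9}
(P ∖ (R ∩ P)ᶜ) △ (S ∖ P) = {4, 6, 9, 10, 12}
Rᶜ = {5, 7, 11, 13, 15}
((P ∖ (R ∩ P)ᶜ) △ (S ∖ P)) ∩ Rᶜ = {}
(((P ∖ (R ∩ P)ᶜ) △ (S ∖ P)) ∩ Rᶜ) ∪ S = {6, 9, 12}

{6, 9, 12}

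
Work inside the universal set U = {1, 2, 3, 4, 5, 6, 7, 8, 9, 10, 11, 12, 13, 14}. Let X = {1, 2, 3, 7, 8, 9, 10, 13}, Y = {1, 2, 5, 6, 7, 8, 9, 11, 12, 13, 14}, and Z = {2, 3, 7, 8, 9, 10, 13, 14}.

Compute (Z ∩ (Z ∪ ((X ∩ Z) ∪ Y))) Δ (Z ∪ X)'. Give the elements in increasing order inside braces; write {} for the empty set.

X ∩ Z = {2, 3, 7, 8, 9, 10, 13}
(X ∩ Z) ∪ Y = {1, 2, 3, 5, 6, 7, 8, 9, 10, 11, 12, 13, 14}
Z ∪ ((X ∩ Z) ∪ Y) = {1, 2, 3, 5, 6, 7, 8, 9, 10, 11, 12, 13, 14}
Z ∩ (Z ∪ ((X ∩ Z) ∪ Y)) = {2, 3, 7, 8, 9, 10, 13, 14}
Z ∪ X = {1, 2, 3, 7, 8, 9, 10, 13, 14}
(Z ∪ X)' = {4, 5, 6, 11, 12}
(Z ∩ (Z ∪ ((X ∩ Z) ∪ Y))) Δ (Z ∪ X)' = {2, 3, 4, 5, 6, 7, 8, 9, 10, 11, 12, 13, 14}

{2, 3, 4, 5, 6, 7, 8, 9, 10, 11, 12, 13, 14}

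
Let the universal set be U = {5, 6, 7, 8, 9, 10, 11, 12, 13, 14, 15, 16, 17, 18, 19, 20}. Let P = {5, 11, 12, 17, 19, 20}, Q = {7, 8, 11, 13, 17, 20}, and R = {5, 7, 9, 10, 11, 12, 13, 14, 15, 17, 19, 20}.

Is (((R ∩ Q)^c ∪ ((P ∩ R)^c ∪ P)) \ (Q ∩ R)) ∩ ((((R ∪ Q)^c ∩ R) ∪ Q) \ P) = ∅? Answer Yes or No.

R ∩ Q = {7, 11, 13, 17, 20}
(R ∩ Q)^c = {5, 6, 8, 9, 10, 12, 14, 15, 16, 18, 19}
P ∩ R = {5, 11, 12, 17, 19, 20}
(P ∩ R)^c = {6, 7, 8, 9, 10, 13, 14, 15, 16, 18}
(P ∩ R)^c ∪ P = {5, 6, 7, 8, 9, 10, 11, 12, 13, 14, 15, 16, 17, 18, 19, 20}
(R ∩ Q)^c ∪ ((P ∩ R)^c ∪ P) = {5, 6, 7, 8, 9, 10, 11, 12, 13, 14, 15, 16, 17, 18, 19, 20}
Q ∩ R = {7, 11, 13, 17, 20}
((R ∩ Q)^c ∪ ((P ∩ R)^c ∪ P)) \ (Q ∩ R) = {5, 6, 8, 9, 10, 12, 14, 15, 16, 18, 19}
R ∪ Q = {5, 7, 8, 9, 10, 11, 12, 13, 14, 15, 17, 19, 20}
(R ∪ Q)^c = {6, 16, 18}
(R ∪ Q)^c ∩ R = {}
((R ∪ Q)^c ∩ R) ∪ Q = {7, 8, 11, 13, 17, 20}
(((R ∪ Q)^c ∩ R) ∪ Q) \ P = {7, 8, 13}
8 lies in both, so they are not disjoint.

No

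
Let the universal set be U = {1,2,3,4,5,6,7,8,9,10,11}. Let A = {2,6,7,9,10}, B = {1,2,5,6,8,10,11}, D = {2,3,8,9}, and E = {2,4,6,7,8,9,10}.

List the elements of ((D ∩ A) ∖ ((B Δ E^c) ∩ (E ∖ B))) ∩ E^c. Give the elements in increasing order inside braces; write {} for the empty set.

D ∩ A = {2,9}
E^c = {1,3,5,11}
B Δ E^c = {2,3,6,8,10}
E ∖ B = {4,7,9}
(B Δ E^c) ∩ (E ∖ B) = {}
(D ∩ A) ∖ ((B Δ E^c) ∩ (E ∖ B)) = {2,9}
((D ∩ A) ∖ ((B Δ E^c) ∩ (E ∖ B))) ∩ E^c = {}

{}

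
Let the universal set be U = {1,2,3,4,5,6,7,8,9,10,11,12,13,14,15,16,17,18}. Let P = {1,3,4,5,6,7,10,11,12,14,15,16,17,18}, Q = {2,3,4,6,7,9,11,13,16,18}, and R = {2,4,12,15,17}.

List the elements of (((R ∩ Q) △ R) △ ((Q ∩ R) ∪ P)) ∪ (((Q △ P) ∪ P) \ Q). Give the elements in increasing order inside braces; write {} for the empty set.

R ∩ Q = {2,4}
(R ∩ Q) △ R = {12,15,17}
Q ∩ R = {2,4}
(Q ∩ R) ∪ P = {1,2,3,4,5,6,7,10,11,12,14,15,16,17,18}
((R ∩ Q) △ R) △ ((Q ∩ R) ∪ P) = {1,2,3,4,5,6,7,10,11,14,16,18}
Q △ P = {1,2,5,9,10,12,13,14,15,17}
(Q △ P) ∪ P = {1,2,3,4,5,6,7,9,10,11,12,13,14,15,16,17,18}
((Q △ P) ∪ P) \ Q = {1,5,10,12,14,15,17}
(((R ∩ Q) △ R) △ ((Q ∩ R) ∪ P)) ∪ (((Q △ P) ∪ P) \ Q) = {1,2,3,4,5,6,7,10,11,12,14,15,16,17,18}

{1,2,3,4,5,6,7,10,11,12,14,15,16,17,18}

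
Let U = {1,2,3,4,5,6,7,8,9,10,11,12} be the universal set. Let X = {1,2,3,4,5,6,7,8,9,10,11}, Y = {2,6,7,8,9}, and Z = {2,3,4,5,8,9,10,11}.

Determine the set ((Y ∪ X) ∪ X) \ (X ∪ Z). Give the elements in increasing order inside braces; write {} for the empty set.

Y ∪ X = {1,2,3,4,5,6,7,8,9,10,11}
(Y ∪ X) ∪ X = {1,2,3,4,5,6,7,8,9,10,11}
X ∪ Z = {1,2,3,4,5,6,7,8,9,10,11}
((Y ∪ X) ∪ X) \ (X ∪ Z) = {}

{}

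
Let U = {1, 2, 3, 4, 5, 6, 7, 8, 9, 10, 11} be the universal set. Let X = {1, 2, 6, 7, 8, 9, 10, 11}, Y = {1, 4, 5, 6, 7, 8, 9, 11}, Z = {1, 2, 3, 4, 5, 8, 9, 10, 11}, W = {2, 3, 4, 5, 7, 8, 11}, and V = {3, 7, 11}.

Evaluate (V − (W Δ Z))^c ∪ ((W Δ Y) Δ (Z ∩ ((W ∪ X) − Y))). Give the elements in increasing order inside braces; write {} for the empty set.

{1, 2, 4, 5, 6, 7, 8, 9, 10}

W Δ Z = {1, 7, 9, 10}
V − (W Δ Z) = {3, 11}
(V − (W Δ Z))^c = {1, 2, 4, 5, 6, 7, 8, 9, 10}
W Δ Y = {1, 2, 3, 6, 9}
W ∪ X = {1, 2, 3, 4, 5, 6, 7, 8, 9, 10, 11}
(W ∪ X) − Y = {2, 3, 10}
Z ∩ ((W ∪ X) − Y) = {2, 3, 10}
(W Δ Y) Δ (Z ∩ ((W ∪ X) − Y)) = {1, 6, 9, 10}
(V − (W Δ Z))^c ∪ ((W Δ Y) Δ (Z ∩ ((W ∪ X) − Y))) = {1, 2, 4, 5, 6, 7, 8, 9, 10}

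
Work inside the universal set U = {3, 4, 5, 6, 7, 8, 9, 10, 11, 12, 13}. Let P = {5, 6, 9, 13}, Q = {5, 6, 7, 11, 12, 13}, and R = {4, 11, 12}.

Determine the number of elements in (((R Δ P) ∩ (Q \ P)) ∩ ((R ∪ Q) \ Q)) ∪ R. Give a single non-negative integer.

R Δ P = {4, 5, 6, 9, 11, 12, 13}
Q \ P = {7, 11, 12}
(R Δ P) ∩ (Q \ P) = {11, 12}
R ∪ Q = {4, 5, 6, 7, 11, 12, 13}
(R ∪ Q) \ Q = {4}
((R Δ P) ∩ (Q \ P)) ∩ ((R ∪ Q) \ Q) = {}
(((R Δ P) ∩ (Q \ P)) ∩ ((R ∪ Q) \ Q)) ∪ R = {4, 11, 12}
|(((R Δ P) ∩ (Q \ P)) ∩ ((R ∪ Q) \ Q)) ∪ R| = 3

3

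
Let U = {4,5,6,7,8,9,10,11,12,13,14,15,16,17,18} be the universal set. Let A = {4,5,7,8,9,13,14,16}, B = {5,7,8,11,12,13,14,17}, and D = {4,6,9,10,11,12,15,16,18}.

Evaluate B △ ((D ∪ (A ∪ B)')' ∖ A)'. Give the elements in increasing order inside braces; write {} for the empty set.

{4,6,9,10,15,16,17,18}

A ∪ B = {4,5,7,8,9,11,12,13,14,16,17}
(A ∪ B)' = {6,10,15,18}
D ∪ (A ∪ B)' = {4,6,9,10,11,12,15,16,18}
(D ∪ (A ∪ B)')' = {5,7,8,13,14,17}
(D ∪ (A ∪ B)')' ∖ A = {17}
((D ∪ (A ∪ B)')' ∖ A)' = {4,5,6,7,8,9,10,11,12,13,14,15,16,18}
B △ ((D ∪ (A ∪ B)')' ∖ A)' = {4,6,9,10,15,16,17,18}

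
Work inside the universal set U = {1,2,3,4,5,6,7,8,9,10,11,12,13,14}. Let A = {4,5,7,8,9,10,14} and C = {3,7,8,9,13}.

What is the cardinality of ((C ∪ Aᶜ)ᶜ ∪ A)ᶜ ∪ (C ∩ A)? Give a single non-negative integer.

Aᶜ = {1,2,3,6,11,12,13}
C ∪ Aᶜ = {1,2,3,6,7,8,9,11,12,13}
(C ∪ Aᶜ)ᶜ = {4,5,10,14}
(C ∪ Aᶜ)ᶜ ∪ A = {4,5,7,8,9,10,14}
((C ∪ Aᶜ)ᶜ ∪ A)ᶜ = {1,2,3,6,11,12,13}
C ∩ A = {7,8,9}
((C ∪ Aᶜ)ᶜ ∪ A)ᶜ ∪ (C ∩ A) = {1,2,3,6,7,8,9,11,12,13}
|((C ∪ Aᶜ)ᶜ ∪ A)ᶜ ∪ (C ∩ A)| = 10

10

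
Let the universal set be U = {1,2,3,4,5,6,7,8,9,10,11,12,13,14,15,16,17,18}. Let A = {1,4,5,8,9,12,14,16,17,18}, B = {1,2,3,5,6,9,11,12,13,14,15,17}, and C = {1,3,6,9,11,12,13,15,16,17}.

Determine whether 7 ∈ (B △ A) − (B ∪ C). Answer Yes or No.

No

7 ∉ B and 7 ∉ A, so 7 ∉ B △ A
7 ∉ B and 7 ∉ C, so 7 ∉ B ∪ C
7 ∉ (B △ A) and 7 ∉ (B ∪ C), so 7 ∉ (B △ A) − (B ∪ C)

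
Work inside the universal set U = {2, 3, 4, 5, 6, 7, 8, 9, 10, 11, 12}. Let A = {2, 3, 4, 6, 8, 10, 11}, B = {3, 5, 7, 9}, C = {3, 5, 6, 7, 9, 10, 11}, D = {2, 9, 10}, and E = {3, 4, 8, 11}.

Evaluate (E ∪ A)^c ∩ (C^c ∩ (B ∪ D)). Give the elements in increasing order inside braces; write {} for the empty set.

E ∪ A = {2, 3, 4, 6, 8, 10, 11}
(E ∪ A)^c = {5, 7, 9, 12}
C^c = {2, 4, 8, 12}
B ∪ D = {2, 3, 5, 7, 9, 10}
C^c ∩ (B ∪ D) = {2}
(E ∪ A)^c ∩ (C^c ∩ (B ∪ D)) = {}

{}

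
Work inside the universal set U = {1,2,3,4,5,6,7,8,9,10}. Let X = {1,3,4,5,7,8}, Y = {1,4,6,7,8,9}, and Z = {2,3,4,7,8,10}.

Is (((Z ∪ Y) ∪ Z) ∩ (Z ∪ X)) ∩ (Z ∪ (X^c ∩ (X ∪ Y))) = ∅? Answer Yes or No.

Z ∪ Y = {1,2,3,4,6,7,8,9,10}
(Z ∪ Y) ∪ Z = {1,2,3,4,6,7,8,9,10}
Z ∪ X = {1,2,3,4,5,7,8,10}
((Z ∪ Y) ∪ Z) ∩ (Z ∪ X) = {1,2,3,4,7,8,10}
X^c = {2,6,9,10}
X ∪ Y = {1,3,4,5,6,7,8,9}
X^c ∩ (X ∪ Y) = {6,9}
Z ∪ (X^c ∩ (X ∪ Y)) = {2,3,4,6,7,8,9,10}
2 lies in both, so they are not disjoint.

No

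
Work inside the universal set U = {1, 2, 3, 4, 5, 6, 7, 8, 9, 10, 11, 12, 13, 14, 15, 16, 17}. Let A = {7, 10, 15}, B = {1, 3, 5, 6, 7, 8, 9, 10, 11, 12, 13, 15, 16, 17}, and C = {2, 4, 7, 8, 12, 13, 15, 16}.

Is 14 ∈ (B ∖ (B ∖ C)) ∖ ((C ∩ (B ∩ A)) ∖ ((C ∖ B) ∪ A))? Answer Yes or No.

No

14 ∉ B and 14 ∉ C, so 14 ∉ B ∖ C
14 ∉ B and 14 ∉ (B ∖ C), so 14 ∉ B ∖ (B ∖ C)
14 ∉ B and 14 ∉ A, so 14 ∉ B ∩ A
14 ∉ C and 14 ∉ (B ∩ A), so 14 ∉ C ∩ (B ∩ A)
14 ∉ C and 14 ∉ B, so 14 ∉ C ∖ B
14 ∉ (C ∖ B) and 14 ∉ A, so 14 ∉ (C ∖ B) ∪ A
14 ∉ (C ∩ (B ∩ A)) and 14 ∉ ((C ∖ B) ∪ A), so 14 ∉ (C ∩ (B ∩ A)) ∖ ((C ∖ B) ∪ A)
14 ∉ (B ∖ (B ∖ C)) and 14 ∉ ((C ∩ (B ∩ A)) ∖ ((C ∖ B) ∪ A)), so 14 ∉ (B ∖ (B ∖ C)) ∖ ((C ∩ (B ∩ A)) ∖ ((C ∖ B) ∪ A))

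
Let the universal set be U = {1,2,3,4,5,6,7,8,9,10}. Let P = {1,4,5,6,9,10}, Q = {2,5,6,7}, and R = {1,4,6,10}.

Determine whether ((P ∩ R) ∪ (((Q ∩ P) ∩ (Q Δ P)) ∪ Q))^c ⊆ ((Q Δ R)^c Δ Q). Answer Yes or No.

Yes

P ∩ R = {1,4,6,10}
Q ∩ P = {5,6}
Q Δ P = {1,2,4,7,9,10}
(Q ∩ P) ∩ (Q Δ P) = {}
((Q ∩ P) ∩ (Q Δ P)) ∪ Q = {2,5,6,7}
(P ∩ R) ∪ (((Q ∩ P) ∩ (Q Δ P)) ∪ Q) = {1,2,4,5,6,7,10}
((P ∩ R) ∪ (((Q ∩ P) ∩ (Q Δ P)) ∪ Q))^c = {3,8,9}
Q Δ R = {1,2,4,5,7,10}
(Q Δ R)^c = {3,6,8,9}
(Q Δ R)^c Δ Q = {2,3,5,7,8,9}
Every element of {3,8,9} is in {2,3,5,7,8,9}, so ((P ∩ R) ∪ (((Q ∩ P) ∩ (Q Δ P)) ∪ Q))^c ⊆ (Q Δ R)^c Δ Q.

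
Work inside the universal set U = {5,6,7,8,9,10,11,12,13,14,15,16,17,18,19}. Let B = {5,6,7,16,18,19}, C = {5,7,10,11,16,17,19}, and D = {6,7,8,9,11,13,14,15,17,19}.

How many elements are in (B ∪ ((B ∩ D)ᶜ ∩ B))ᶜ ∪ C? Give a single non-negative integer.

B ∩ D = {6,7,19}
(B ∩ D)ᶜ = {5,8,9,10,11,12,13,14,15,16,17,18}
(B ∩ D)ᶜ ∩ B = {5,16,18}
B ∪ ((B ∩ D)ᶜ ∩ B) = {5,6,7,16,18,19}
(B ∪ ((B ∩ D)ᶜ ∩ B))ᶜ = {8,9,10,11,12,13,14,15,17}
(B ∪ ((B ∩ D)ᶜ ∩ B))ᶜ ∪ C = {5,7,8,9,10,11,12,13,14,15,16,17,19}
|(B ∪ ((B ∩ D)ᶜ ∩ B))ᶜ ∪ C| = 13

13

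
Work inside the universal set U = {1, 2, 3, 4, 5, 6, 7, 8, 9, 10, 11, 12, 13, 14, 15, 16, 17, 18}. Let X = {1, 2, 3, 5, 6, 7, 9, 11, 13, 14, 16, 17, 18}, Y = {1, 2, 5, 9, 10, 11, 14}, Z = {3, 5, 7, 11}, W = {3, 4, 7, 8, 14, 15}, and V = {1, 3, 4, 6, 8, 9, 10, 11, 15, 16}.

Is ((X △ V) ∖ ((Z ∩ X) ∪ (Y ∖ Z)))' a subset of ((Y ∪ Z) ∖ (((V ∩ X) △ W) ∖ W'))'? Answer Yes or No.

No

X △ V = {2, 4, 5, 7, 8, 10, 13, 14, 15, 17, 18}
Z ∩ X = {3, 5, 7, 11}
Y ∖ Z = {1, 2, 9, 10, 14}
(Z ∩ X) ∪ (Y ∖ Z) = {1, 2, 3, 5, 7, 9, 10, 11, 14}
(X △ V) ∖ ((Z ∩ X) ∪ (Y ∖ Z)) = {4, 8, 13, 15, 17, 18}
((X △ V) ∖ ((Z ∩ X) ∪ (Y ∖ Z)))' = {1, 2, 3, 5, 6, 7, 9, 10, 11, 12, 14, 16}
Y ∪ Z = {1, 2, 3, 5, 7, 9, 10, 11, 14}
V ∩ X = {1, 3, 6, 9, 11, 16}
(V ∩ X) △ W = {1, 4, 6, 7, 8, 9, 11, 14, 15, 16}
W' = {1, 2, 5, 6, 9, 10, 11, 12, 13, 16, 17, 18}
((V ∩ X) △ W) ∖ W' = {4, 7, 8, 14, 15}
(Y ∪ Z) ∖ (((V ∩ X) △ W) ∖ W') = {1, 2, 3, 5, 9, 10, 11}
((Y ∪ Z) ∖ (((V ∩ X) △ W) ∖ W'))' = {4, 6, 7, 8, 12, 13, 14, 15, 16, 17, 18}
1 ∈ ((X △ V) ∖ ((Z ∩ X) ∪ (Y ∖ Z)))' but 1 ∉ ((Y ∪ Z) ∖ (((V ∩ X) △ W) ∖ W'))', so the inclusion fails.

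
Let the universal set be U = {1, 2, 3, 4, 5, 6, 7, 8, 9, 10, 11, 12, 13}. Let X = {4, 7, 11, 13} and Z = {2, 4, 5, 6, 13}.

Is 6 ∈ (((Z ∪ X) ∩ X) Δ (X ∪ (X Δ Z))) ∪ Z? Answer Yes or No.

Yes

6 ∈ Z and 6 ∉ X, so 6 ∈ Z ∪ X
6 ∈ (Z ∪ X) and 6 ∉ X, so 6 ∉ (Z ∪ X) ∩ X
6 ∉ X and 6 ∈ Z, so 6 ∈ X Δ Z
6 ∉ X and 6 ∈ (X Δ Z), so 6 ∈ X ∪ (X Δ Z)
6 ∉ ((Z ∪ X) ∩ X) and 6 ∈ (X ∪ (X Δ Z)), so 6 ∈ ((Z ∪ X) ∩ X) Δ (X ∪ (X Δ Z))
6 ∈ (((Z ∪ X) ∩ X) Δ (X ∪ (X Δ Z))) and 6 ∈ Z, so 6 ∈ (((Z ∪ X) ∩ X) Δ (X ∪ (X Δ Z))) ∪ Z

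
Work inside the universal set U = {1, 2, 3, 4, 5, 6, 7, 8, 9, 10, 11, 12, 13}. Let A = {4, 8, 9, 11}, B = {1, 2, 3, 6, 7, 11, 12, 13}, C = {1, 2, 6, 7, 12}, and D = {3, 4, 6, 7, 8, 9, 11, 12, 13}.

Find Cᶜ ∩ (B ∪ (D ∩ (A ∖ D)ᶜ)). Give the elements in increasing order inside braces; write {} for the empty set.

{3, 4, 8, 9, 11, 13}

Cᶜ = {3, 4, 5, 8, 9, 10, 11, 13}
A ∖ D = {}
(A ∖ D)ᶜ = {1, 2, 3, 4, 5, 6, 7, 8, 9, 10, 11, 12, 13}
D ∩ (A ∖ D)ᶜ = {3, 4, 6, 7, 8, 9, 11, 12, 13}
B ∪ (D ∩ (A ∖ D)ᶜ) = {1, 2, 3, 4, 6, 7, 8, 9, 11, 12, 13}
Cᶜ ∩ (B ∪ (D ∩ (A ∖ D)ᶜ)) = {3, 4, 8, 9, 11, 13}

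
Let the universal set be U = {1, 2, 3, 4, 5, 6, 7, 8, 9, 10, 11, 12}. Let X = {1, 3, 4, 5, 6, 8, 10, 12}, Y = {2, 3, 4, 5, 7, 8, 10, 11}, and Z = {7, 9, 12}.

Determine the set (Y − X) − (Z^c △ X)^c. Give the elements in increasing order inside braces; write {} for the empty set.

{2, 11}

Y − X = {2, 7, 11}
Z^c = {1, 2, 3, 4, 5, 6, 8, 10, 11}
Z^c △ X = {2, 11, 12}
(Z^c △ X)^c = {1, 3, 4, 5, 6, 7, 8, 9, 10}
(Y − X) − (Z^c △ X)^c = {2, 11}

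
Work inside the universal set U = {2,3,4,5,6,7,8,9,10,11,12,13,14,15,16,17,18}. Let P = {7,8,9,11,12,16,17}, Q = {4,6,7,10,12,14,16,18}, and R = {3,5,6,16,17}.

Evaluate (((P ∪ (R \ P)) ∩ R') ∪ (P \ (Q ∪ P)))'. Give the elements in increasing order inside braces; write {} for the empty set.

{2,3,4,5,6,10,13,14,15,16,17,18}

R \ P = {3,5,6}
P ∪ (R \ P) = {3,5,6,7,8,9,11,12,16,17}
R' = {2,4,7,8,9,10,11,12,13,14,15,18}
(P ∪ (R \ P)) ∩ R' = {7,8,9,11,12}
Q ∪ P = {4,6,7,8,9,10,11,12,14,16,17,18}
P \ (Q ∪ P) = {}
((P ∪ (R \ P)) ∩ R') ∪ (P \ (Q ∪ P)) = {7,8,9,11,12}
(((P ∪ (R \ P)) ∩ R') ∪ (P \ (Q ∪ P)))' = {2,3,4,5,6,10,13,14,15,16,17,18}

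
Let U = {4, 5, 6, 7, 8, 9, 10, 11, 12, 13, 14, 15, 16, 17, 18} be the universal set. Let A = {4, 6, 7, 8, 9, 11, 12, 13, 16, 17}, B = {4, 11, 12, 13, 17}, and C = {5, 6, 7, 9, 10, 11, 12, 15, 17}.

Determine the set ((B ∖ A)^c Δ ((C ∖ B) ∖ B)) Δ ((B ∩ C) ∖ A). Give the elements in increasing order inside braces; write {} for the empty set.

{4, 8, 11, 12, 13, 14, 16, 17, 18}

B ∖ A = {}
(B ∖ A)^c = {4, 5, 6, 7, 8, 9, 10, 11, 12, 13, 14, 15, 16, 17, 18}
C ∖ B = {5, 6, 7, 9, 10, 15}
(C ∖ B) ∖ B = {5, 6, 7, 9, 10, 15}
(B ∖ A)^c Δ ((C ∖ B) ∖ B) = {4, 8, 11, 12, 13, 14, 16, 17, 18}
B ∩ C = {11, 12, 17}
(B ∩ C) ∖ A = {}
((B ∖ A)^c Δ ((C ∖ B) ∖ B)) Δ ((B ∩ C) ∖ A) = {4, 8, 11, 12, 13, 14, 16, 17, 18}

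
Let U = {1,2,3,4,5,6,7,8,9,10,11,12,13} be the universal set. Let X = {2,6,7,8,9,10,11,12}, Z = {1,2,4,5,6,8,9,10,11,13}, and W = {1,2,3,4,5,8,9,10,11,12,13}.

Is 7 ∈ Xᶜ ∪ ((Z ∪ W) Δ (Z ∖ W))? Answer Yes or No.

No

7 ∈ X, so 7 ∉ Xᶜ
7 ∉ Z and 7 ∉ W, so 7 ∉ Z ∪ W
7 ∉ Z and 7 ∉ W, so 7 ∉ Z ∖ W
7 ∉ (Z ∪ W) and 7 ∉ (Z ∖ W), so 7 ∉ (Z ∪ W) Δ (Z ∖ W)
7 ∉ Xᶜ and 7 ∉ ((Z ∪ W) Δ (Z ∖ W)), so 7 ∉ Xᶜ ∪ ((Z ∪ W) Δ (Z ∖ W))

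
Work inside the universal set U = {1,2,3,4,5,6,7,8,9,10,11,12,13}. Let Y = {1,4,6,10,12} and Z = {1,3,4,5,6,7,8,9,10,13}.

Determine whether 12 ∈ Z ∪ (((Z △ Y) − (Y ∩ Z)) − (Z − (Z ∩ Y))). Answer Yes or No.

Yes

12 ∉ Z and 12 ∈ Y, so 12 ∈ Z △ Y
12 ∈ Y and 12 ∉ Z, so 12 ∉ Y ∩ Z
12 ∈ (Z △ Y) and 12 ∉ (Y ∩ Z), so 12 ∈ (Z △ Y) − (Y ∩ Z)
12 ∉ Z and 12 ∈ Y, so 12 ∉ Z ∩ Y
12 ∉ Z and 12 ∉ (Z ∩ Y), so 12 ∉ Z − (Z ∩ Y)
12 ∈ ((Z △ Y) − (Y ∩ Z)) and 12 ∉ (Z − (Z ∩ Y)), so 12 ∈ ((Z △ Y) − (Y ∩ Z)) − (Z − (Z ∩ Y))
12 ∉ Z and 12 ∈ (((Z △ Y) − (Y ∩ Z)) − (Z − (Z ∩ Y))), so 12 ∈ Z ∪ (((Z △ Y) − (Y ∩ Z)) − (Z − (Z ∩ Y)))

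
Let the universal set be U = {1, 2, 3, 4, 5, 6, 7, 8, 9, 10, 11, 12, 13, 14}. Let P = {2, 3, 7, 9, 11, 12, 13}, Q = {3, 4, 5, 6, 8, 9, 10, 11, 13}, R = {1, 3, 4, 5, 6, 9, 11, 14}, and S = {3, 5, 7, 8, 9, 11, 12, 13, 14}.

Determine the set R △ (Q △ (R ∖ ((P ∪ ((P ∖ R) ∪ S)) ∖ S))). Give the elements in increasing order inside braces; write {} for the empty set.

P ∖ R = {2, 7, 12, 13}
(P ∖ R) ∪ S = {2, 3, 5, 7, 8, 9, 11, 12, 13, 14}
P ∪ ((P ∖ R) ∪ S) = {2, 3, 5, 7, 8, 9, 11, 12, 13, 14}
(P ∪ ((P ∖ R) ∪ S)) ∖ S = {2}
R ∖ ((P ∪ ((P ∖ R) ∪ S)) ∖ S) = {1, 3, 4, 5, 6, 9, 11, 14}
Q △ (R ∖ ((P ∪ ((P ∖ R) ∪ S)) ∖ S)) = {1, 8, 10, 13, 14}
R △ (Q △ (R ∖ ((P ∪ ((P ∖ R) ∪ S)) ∖ S))) = {3, 4, 5, 6, 8, 9, 10, 11, 13}

{3, 4, 5, 6, 8, 9, 10, 11, 13}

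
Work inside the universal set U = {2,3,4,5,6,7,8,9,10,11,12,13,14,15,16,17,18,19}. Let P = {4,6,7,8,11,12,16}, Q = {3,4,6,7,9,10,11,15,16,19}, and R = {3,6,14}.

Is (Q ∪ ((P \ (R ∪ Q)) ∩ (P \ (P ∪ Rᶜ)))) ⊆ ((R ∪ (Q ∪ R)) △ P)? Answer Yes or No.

R ∪ Q = {3,4,6,7,9,10,11,14,15,16,19}
P \ (R ∪ Q) = {8,12}
Rᶜ = {2,4,5,7,8,9,10,11,12,13,15,16,17,18,19}
P ∪ Rᶜ = {2,4,5,6,7,8,9,10,11,12,13,15,16,17,18,19}
P \ (P ∪ Rᶜ) = {}
(P \ (R ∪ Q)) ∩ (P \ (P ∪ Rᶜ)) = {}
Q ∪ ((P \ (R ∪ Q)) ∩ (P \ (P ∪ Rᶜ))) = {3,4,6,7,9,10,11,15,16,19}
Q ∪ R = {3,4,6,7,9,10,11,14,15,16,19}
R ∪ (Q ∪ R) = {3,4,6,7,9,10,11,14,15,16,19}
(R ∪ (Q ∪ R)) △ P = {3,8,9,10,12,14,15,19}
4 ∈ Q ∪ ((P \ (R ∪ Q)) ∩ (P \ (P ∪ Rᶜ))) but 4 ∉ (R ∪ (Q ∪ R)) △ P, so the inclusion fails.

No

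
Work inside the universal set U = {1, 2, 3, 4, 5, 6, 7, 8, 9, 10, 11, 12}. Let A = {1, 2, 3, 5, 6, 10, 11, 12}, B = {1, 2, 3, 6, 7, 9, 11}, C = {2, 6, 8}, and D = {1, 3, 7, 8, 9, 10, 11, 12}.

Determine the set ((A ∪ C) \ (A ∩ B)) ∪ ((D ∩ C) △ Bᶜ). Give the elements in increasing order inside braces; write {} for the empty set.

A ∪ C = {1, 2, 3, 5, 6, 8, 10, 11, 12}
A ∩ B = {1, 2, 3, 6, 11}
(A ∪ C) \ (A ∩ B) = {5, 8, 10, 12}
D ∩ C = {8}
Bᶜ = {4, 5, 8, 10, 12}
(D ∩ C) △ Bᶜ = {4, 5, 10, 12}
((A ∪ C) \ (A ∩ B)) ∪ ((D ∩ C) △ Bᶜ) = {4, 5, 8, 10, 12}

{4, 5, 8, 10, 12}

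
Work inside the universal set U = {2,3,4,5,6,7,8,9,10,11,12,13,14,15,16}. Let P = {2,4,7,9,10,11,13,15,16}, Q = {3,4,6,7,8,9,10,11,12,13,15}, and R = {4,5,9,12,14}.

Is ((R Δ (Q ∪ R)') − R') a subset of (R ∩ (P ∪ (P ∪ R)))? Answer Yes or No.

Yes

Q ∪ R = {3,4,5,6,7,8,9,10,11,12,13,14,15}
(Q ∪ R)' = {2,16}
R Δ (Q ∪ R)' = {2,4,5,9,12,14,16}
R' = {2,3,6,7,8,10,11,13,15,16}
(R Δ (Q ∪ R)') − R' = {4,5,9,12,14}
P ∪ R = {2,4,5,7,9,10,11,12,13,14,15,16}
P ∪ (P ∪ R) = {2,4,5,7,9,10,11,12,13,14,15,16}
R ∩ (P ∪ (P ∪ R)) = {4,5,9,12,14}
Every element of {4,5,9,12,14} is in {4,5,9,12,14}, so (R Δ (Q ∪ R)') − R' ⊆ R ∩ (P ∪ (P ∪ R)).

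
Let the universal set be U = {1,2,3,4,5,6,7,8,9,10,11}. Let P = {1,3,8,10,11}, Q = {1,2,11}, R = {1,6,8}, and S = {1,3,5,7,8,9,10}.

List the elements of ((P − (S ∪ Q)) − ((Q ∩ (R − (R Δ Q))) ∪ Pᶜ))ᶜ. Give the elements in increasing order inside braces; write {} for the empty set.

S ∪ Q = {1,2,3,5,7,8,9,10,11}
P − (S ∪ Q) = {}
R Δ Q = {2,6,8,11}
R − (R Δ Q) = {1}
Q ∩ (R − (R Δ Q)) = {1}
Pᶜ = {2,4,5,6,7,9}
(Q ∩ (R − (R Δ Q))) ∪ Pᶜ = {1,2,4,5,6,7,9}
(P − (S ∪ Q)) − ((Q ∩ (R − (R Δ Q))) ∪ Pᶜ) = {}
((P − (S ∪ Q)) − ((Q ∩ (R − (R Δ Q))) ∪ Pᶜ))ᶜ = {1,2,3,4,5,6,7,8,9,10,11}

{1,2,3,4,5,6,7,8,9,10,11}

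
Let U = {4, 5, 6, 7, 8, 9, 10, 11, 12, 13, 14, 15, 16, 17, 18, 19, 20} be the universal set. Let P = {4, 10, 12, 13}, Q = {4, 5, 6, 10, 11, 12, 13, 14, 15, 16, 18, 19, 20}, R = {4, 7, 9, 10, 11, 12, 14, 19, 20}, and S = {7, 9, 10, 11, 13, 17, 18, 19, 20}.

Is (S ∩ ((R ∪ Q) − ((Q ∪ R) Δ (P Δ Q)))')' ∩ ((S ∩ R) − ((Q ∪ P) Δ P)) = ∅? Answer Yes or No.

R ∪ Q = {4, 5, 6, 7, 9, 10, 11, 12, 13, 14, 15, 16, 18, 19, 20}
Q ∪ R = {4, 5, 6, 7, 9, 10, 11, 12, 13, 14, 15, 16, 18, 19, 20}
P Δ Q = {5, 6, 11, 14, 15, 16, 18, 19, 20}
(Q ∪ R) Δ (P Δ Q) = {4, 7, 9, 10, 12, 13}
(R ∪ Q) − ((Q ∪ R) Δ (P Δ Q)) = {5, 6, 11, 14, 15, 16, 18, 19, 20}
((R ∪ Q) − ((Q ∪ R) Δ (P Δ Q)))' = {4, 7, 8, 9, 10, 12, 13, 17}
S ∩ ((R ∪ Q) − ((Q ∪ R) Δ (P Δ Q)))' = {7, 9, 10, 13, 17}
(S ∩ ((R ∪ Q) − ((Q ∪ R) Δ (P Δ Q)))')' = {4, 5, 6, 8, 11, 12, 14, 15, 16, 18, 19, 20}
S ∩ R = {7, 9, 10, 11, 19, 20}
Q ∪ P = {4, 5, 6, 10, 11, 12, 13, 14, 15, 16, 18, 19, 20}
(Q ∪ P) Δ P = {5, 6, 11, 14, 15, 16, 18, 19, 20}
(S ∩ R) − ((Q ∪ P) Δ P) = {7, 9, 10}
{4, 5, 6, 8, 11, 12, 14, 15, 16, 18, 19, 20} and {7, 9, 10} share no elements.

Yes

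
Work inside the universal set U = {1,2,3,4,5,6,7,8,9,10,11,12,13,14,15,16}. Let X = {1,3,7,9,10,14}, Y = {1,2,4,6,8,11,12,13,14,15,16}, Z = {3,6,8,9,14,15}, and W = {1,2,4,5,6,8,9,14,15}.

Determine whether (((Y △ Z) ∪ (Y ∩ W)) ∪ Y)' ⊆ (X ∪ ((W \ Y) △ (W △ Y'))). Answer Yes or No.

Y △ Z = {1,2,3,4,9,11,12,13,16}
Y ∩ W = {1,2,4,6,8,14,15}
(Y △ Z) ∪ (Y ∩ W) = {1,2,3,4,6,8,9,11,12,13,14,15,16}
((Y △ Z) ∪ (Y ∩ W)) ∪ Y = {1,2,3,4,6,8,9,11,12,13,14,15,16}
(((Y △ Z) ∪ (Y ∩ W)) ∪ Y)' = {5,7,10}
W \ Y = {5,9}
Y' = {3,5,7,9,10}
W △ Y' = {1,2,3,4,6,7,8,10,14,15}
(W \ Y) △ (W △ Y') = {1,2,3,4,5,6,7,8,9,10,14,15}
X ∪ ((W \ Y) △ (W △ Y')) = {1,2,3,4,5,6,7,8,9,10,14,15}
Every element of {5,7,10} is in {1,2,3,4,5,6,7,8,9,10,14,15}, so (((Y △ Z) ∪ (Y ∩ W)) ∪ Y)' ⊆ X ∪ ((W \ Y) △ (W △ Y')).

Yes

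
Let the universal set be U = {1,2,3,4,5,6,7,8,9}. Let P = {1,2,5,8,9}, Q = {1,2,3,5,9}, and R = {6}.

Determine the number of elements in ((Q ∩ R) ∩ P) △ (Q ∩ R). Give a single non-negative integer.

Q ∩ R = {}
(Q ∩ R) ∩ P = {}
((Q ∩ R) ∩ P) △ (Q ∩ R) = {}
|((Q ∩ R) ∩ P) △ (Q ∩ R)| = 0

0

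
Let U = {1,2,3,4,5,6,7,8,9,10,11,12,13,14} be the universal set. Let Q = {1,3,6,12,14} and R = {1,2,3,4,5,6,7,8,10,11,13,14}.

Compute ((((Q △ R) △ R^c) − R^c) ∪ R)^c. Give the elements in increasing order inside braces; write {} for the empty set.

Q △ R = {2,4,5,7,8,10,11,12,13}
R^c = {9,12}
(Q △ R) △ R^c = {2,4,5,7,8,9,10,11,13}
((Q △ R) △ R^c) − R^c = {2,4,5,7,8,10,11,13}
(((Q △ R) △ R^c) − R^c) ∪ R = {1,2,3,4,5,6,7,8,10,11,13,14}
((((Q △ R) △ R^c) − R^c) ∪ R)^c = {9,12}

{9,12}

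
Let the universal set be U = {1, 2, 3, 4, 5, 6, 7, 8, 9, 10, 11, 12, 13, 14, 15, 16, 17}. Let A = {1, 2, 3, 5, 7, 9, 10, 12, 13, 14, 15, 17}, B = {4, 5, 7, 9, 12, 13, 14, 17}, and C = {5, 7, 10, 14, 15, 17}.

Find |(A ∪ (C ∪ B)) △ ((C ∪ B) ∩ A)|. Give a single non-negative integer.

4

C ∪ B = {4, 5, 7, 9, 10, 12, 13, 14, 15, 17}
A ∪ (C ∪ B) = {1, 2, 3, 4, 5, 7, 9, 10, 12, 13, 14, 15, 17}
(C ∪ B) ∩ A = {5, 7, 9, 10, 12, 13, 14, 15, 17}
(A ∪ (C ∪ B)) △ ((C ∪ B) ∩ A) = {1, 2, 3, 4}
|(A ∪ (C ∪ B)) △ ((C ∪ B) ∩ A)| = 4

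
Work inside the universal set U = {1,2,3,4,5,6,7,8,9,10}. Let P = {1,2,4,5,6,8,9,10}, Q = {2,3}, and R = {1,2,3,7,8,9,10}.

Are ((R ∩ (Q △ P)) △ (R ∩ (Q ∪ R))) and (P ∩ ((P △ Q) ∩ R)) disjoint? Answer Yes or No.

Q △ P = {1,3,4,5,6,8,9,10}
R ∩ (Q △ P) = {1,3,8,9,10}
Q ∪ R = {1,2,3,7,8,9,10}
R ∩ (Q ∪ R) = {1,2,3,7,8,9,10}
(R ∩ (Q △ P)) △ (R ∩ (Q ∪ R)) = {2,7}
P △ Q = {1,3,4,5,6,8,9,10}
(P △ Q) ∩ R = {1,3,8,9,10}
P ∩ ((P △ Q) ∩ R) = {1,8,9,10}
{2,7} and {1,8,9,10} share no elements.

Yes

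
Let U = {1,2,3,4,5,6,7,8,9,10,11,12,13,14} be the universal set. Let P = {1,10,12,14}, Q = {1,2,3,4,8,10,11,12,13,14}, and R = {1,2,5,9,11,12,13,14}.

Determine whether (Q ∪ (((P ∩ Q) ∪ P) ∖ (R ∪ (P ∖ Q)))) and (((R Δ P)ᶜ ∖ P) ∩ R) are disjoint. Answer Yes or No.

Yes

P ∩ Q = {1,10,12,14}
(P ∩ Q) ∪ P = {1,10,12,14}
P ∖ Q = {}
R ∪ (P ∖ Q) = {1,2,5,9,11,12,13,14}
((P ∩ Q) ∪ P) ∖ (R ∪ (P ∖ Q)) = {10}
Q ∪ (((P ∩ Q) ∪ P) ∖ (R ∪ (P ∖ Q))) = {1,2,3,4,8,10,11,12,13,14}
R Δ P = {2,5,9,10,11,13}
(R Δ P)ᶜ = {1,3,4,6,7,8,12,14}
(R Δ P)ᶜ ∖ P = {3,4,6,7,8}
((R Δ P)ᶜ ∖ P) ∩ R = {}
{1,2,3,4,8,10,11,12,13,14} and {} share no elements.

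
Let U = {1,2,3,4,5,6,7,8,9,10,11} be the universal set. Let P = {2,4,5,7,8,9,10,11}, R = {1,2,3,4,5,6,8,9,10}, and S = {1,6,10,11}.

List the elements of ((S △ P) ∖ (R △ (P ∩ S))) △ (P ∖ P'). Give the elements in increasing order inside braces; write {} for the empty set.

{2,4,5,8,9,10,11}

S △ P = {1,2,4,5,6,7,8,9}
P ∩ S = {10,11}
R △ (P ∩ S) = {1,2,3,4,5,6,8,9,11}
(S △ P) ∖ (R △ (P ∩ S)) = {7}
P' = {1,3,6}
P ∖ P' = {2,4,5,7,8,9,10,11}
((S △ P) ∖ (R △ (P ∩ S))) △ (P ∖ P') = {2,4,5,8,9,10,11}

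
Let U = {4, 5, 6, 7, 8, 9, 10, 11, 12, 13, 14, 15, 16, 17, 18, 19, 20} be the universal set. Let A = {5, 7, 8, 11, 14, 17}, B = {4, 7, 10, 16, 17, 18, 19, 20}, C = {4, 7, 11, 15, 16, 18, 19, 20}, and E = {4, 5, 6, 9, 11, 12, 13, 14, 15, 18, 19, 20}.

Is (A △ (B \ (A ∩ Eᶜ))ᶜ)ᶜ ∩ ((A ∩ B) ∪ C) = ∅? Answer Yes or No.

Eᶜ = {7, 8, 10, 16, 17}
A ∩ Eᶜ = {7, 8, 17}
B \ (A ∩ Eᶜ) = {4, 10, 16, 18, 19, 20}
(B \ (A ∩ Eᶜ))ᶜ = {5, 6, 7, 8, 9, 11, 12, 13, 14, 15, 17}
A △ (B \ (A ∩ Eᶜ))ᶜ = {6, 9, 12, 13, 15}
(A △ (B \ (A ∩ Eᶜ))ᶜ)ᶜ = {4, 5, 7, 8, 10, 11, 14, 16, 17, 18, 19, 20}
A ∩ B = {7, 17}
(A ∩ B) ∪ C = {4, 7, 11, 15, 16, 17, 18, 19, 20}
4 lies in both, so they are not disjoint.

No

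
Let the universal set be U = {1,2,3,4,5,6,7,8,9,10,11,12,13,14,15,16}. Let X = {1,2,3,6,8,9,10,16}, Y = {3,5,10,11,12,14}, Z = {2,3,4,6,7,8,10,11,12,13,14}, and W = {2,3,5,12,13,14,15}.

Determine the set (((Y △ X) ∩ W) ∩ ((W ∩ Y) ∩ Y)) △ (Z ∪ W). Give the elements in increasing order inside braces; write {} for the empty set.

Y △ X = {1,2,5,6,8,9,11,12,14,16}
(Y △ X) ∩ W = {2,5,12,14}
W ∩ Y = {3,5,12,14}
(W ∩ Y) ∩ Y = {3,5,12,14}
((Y △ X) ∩ W) ∩ ((W ∩ Y) ∩ Y) = {5,12,14}
Z ∪ W = {2,3,4,5,6,7,8,10,11,12,13,14,15}
(((Y △ X) ∩ W) ∩ ((W ∩ Y) ∩ Y)) △ (Z ∪ W) = {2,3,4,6,7,8,10,11,13,15}

{2,3,4,6,7,8,10,11,13,15}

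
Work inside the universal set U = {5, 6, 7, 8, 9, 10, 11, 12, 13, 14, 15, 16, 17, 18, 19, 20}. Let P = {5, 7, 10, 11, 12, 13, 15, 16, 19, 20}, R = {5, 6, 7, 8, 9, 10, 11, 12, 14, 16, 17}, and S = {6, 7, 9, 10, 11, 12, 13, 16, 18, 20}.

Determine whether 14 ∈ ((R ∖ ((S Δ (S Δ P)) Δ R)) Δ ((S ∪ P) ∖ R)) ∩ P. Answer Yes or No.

14 ∉ S and 14 ∉ P, so 14 ∉ S Δ P
14 ∉ S and 14 ∉ (S Δ P), so 14 ∉ S Δ (S Δ P)
14 ∉ (S Δ (S Δ P)) and 14 ∈ R, so 14 ∈ (S Δ (S Δ P)) Δ R
14 ∈ R and 14 ∈ ((S Δ (S Δ P)) Δ R), so 14 ∉ R ∖ ((S Δ (S Δ P)) Δ R)
14 ∉ S and 14 ∉ P, so 14 ∉ S ∪ P
14 ∉ (S ∪ P) and 14 ∈ R, so 14 ∉ (S ∪ P) ∖ R
14 ∉ (R ∖ ((S Δ (S Δ P)) Δ R)) and 14 ∉ ((S ∪ P) ∖ R), so 14 ∉ (R ∖ ((S Δ (S Δ P)) Δ R)) Δ ((S ∪ P) ∖ R)
14 ∉ ((R ∖ ((S Δ (S Δ P)) Δ R)) Δ ((S ∪ P) ∖ R)) and 14 ∉ P, so 14 ∉ ((R ∖ ((S Δ (S Δ P)) Δ R)) Δ ((S ∪ P) ∖ R)) ∩ P

No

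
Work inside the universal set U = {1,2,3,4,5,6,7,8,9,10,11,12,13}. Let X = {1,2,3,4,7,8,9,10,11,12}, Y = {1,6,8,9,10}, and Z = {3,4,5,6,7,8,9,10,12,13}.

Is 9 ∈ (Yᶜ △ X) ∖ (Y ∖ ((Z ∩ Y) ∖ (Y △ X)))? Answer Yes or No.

Yes

9 ∈ Y, so 9 ∉ Yᶜ
9 ∉ Yᶜ and 9 ∈ X, so 9 ∈ Yᶜ △ X
9 ∈ Z and 9 ∈ Y, so 9 ∈ Z ∩ Y
9 ∈ Y and 9 ∈ X, so 9 ∉ Y △ X
9 ∈ (Z ∩ Y) and 9 ∉ (Y △ X), so 9 ∈ (Z ∩ Y) ∖ (Y △ X)
9 ∈ Y and 9 ∈ ((Z ∩ Y) ∖ (Y △ X)), so 9 ∉ Y ∖ ((Z ∩ Y) ∖ (Y △ X))
9 ∈ (Yᶜ △ X) and 9 ∉ (Y ∖ ((Z ∩ Y) ∖ (Y △ X))), so 9 ∈ (Yᶜ △ X) ∖ (Y ∖ ((Z ∩ Y) ∖ (Y △ X)))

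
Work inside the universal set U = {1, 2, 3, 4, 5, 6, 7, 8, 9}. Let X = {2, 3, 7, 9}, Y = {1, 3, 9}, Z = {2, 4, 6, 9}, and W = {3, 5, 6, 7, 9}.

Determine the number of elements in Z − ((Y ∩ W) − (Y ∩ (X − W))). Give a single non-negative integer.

Y ∩ W = {3, 9}
X − W = {2}
Y ∩ (X − W) = {}
(Y ∩ W) − (Y ∩ (X − W)) = {3, 9}
Z − ((Y ∩ W) − (Y ∩ (X − W))) = {2, 4, 6}
|Z − ((Y ∩ W) − (Y ∩ (X − W)))| = 3

3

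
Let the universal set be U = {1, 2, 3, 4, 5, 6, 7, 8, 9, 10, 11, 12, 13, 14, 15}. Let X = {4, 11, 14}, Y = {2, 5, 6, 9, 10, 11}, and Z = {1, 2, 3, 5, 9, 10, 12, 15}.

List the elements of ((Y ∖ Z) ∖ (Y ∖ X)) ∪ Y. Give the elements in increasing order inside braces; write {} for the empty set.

Y ∖ Z = {6, 11}
Y ∖ X = {2, 5, 6, 9, 10}
(Y ∖ Z) ∖ (Y ∖ X) = {11}
((Y ∖ Z) ∖ (Y ∖ X)) ∪ Y = {2, 5, 6, 9, 10, 11}

{2, 5, 6, 9, 10, 11}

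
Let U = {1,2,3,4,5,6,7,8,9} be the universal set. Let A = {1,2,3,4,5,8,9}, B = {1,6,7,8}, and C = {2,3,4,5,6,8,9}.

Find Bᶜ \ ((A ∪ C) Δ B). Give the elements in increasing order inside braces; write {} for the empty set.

Bᶜ = {2,3,4,5,9}
A ∪ C = {1,2,3,4,5,6,8,9}
(A ∪ C) Δ B = {2,3,4,5,7,9}
Bᶜ \ ((A ∪ C) Δ B) = {}

{}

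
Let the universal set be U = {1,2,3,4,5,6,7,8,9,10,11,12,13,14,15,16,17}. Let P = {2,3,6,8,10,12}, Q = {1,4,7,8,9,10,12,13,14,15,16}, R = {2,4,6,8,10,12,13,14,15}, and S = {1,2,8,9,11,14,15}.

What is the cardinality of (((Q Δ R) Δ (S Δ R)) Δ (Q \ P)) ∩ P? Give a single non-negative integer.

3

Q Δ R = {1,2,6,7,9,16}
S Δ R = {1,4,6,9,10,11,12,13}
(Q Δ R) Δ (S Δ R) = {2,4,7,10,11,12,13,16}
Q \ P = {1,4,7,9,13,14,15,16}
((Q Δ R) Δ (S Δ R)) Δ (Q \ P) = {1,2,9,10,11,12,14,15}
(((Q Δ R) Δ (S Δ R)) Δ (Q \ P)) ∩ P = {2,10,12}
|(((Q Δ R) Δ (S Δ R)) Δ (Q \ P)) ∩ P| = 3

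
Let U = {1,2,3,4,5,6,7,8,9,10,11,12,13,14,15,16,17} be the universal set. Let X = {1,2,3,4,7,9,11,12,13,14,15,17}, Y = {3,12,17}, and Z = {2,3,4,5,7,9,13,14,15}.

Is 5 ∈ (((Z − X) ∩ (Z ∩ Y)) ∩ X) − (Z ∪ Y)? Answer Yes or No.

5 ∈ Z and 5 ∉ X, so 5 ∈ Z − X
5 ∈ Z and 5 ∉ Y, so 5 ∉ Z ∩ Y
5 ∈ (Z − X) and 5 ∉ (Z ∩ Y), so 5 ∉ (Z − X) ∩ (Z ∩ Y)
5 ∉ ((Z − X) ∩ (Z ∩ Y)) and 5 ∉ X, so 5 ∉ ((Z − X) ∩ (Z ∩ Y)) ∩ X
5 ∈ Z and 5 ∉ Y, so 5 ∈ Z ∪ Y
5 ∉ (((Z − X) ∩ (Z ∩ Y)) ∩ X) and 5 ∈ (Z ∪ Y), so 5 ∉ (((Z − X) ∩ (Z ∩ Y)) ∩ X) − (Z ∪ Y)

No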